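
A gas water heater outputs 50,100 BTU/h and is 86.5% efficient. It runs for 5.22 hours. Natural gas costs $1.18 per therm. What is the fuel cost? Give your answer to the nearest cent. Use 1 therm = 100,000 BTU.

Heat delivered = 50,100 BTU/h × 5.22 h = 261,522 BTU
Gas input = 261,522 / 0.865 = 302,338 BTU
= 302,338 / 100,000 = 3.023 therm
Cost = 3.023 × $1.18/therm = $3.57

$3.57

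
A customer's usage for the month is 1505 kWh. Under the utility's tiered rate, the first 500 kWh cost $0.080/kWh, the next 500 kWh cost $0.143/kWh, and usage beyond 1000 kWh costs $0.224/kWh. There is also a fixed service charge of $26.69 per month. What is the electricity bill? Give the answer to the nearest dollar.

First 500 kWh × $0.080 = $40.00
Next 500 kWh × $0.143 = $71.50
Remaining 505 kWh × $0.224 = $113.12
Energy charge = $224.62; + service $26.69 = $251.31 ≈ $251

$251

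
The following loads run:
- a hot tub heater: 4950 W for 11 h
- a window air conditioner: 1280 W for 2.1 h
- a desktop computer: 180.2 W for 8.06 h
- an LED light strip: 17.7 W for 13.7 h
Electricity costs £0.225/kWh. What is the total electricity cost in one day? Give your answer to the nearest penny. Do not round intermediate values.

£13.24

hot tub heater: 4950 W × 11 h = 54,450 Wh = 54.45 kWh
window air conditioner: 1280 W × 2.1 h = 2,688 Wh = 2.688 kWh
desktop computer: 180.2 W × 8.06 h = 1,452 Wh = 1.452 kWh
LED light strip: 17.7 W × 13.7 h = 242 Wh = 0.2425 kWh
Total energy = 54.45 + 2.688 + 1.452 + 0.2425 = 58.83 kWh
Cost = 58.83 kWh × £0.225 = £13.24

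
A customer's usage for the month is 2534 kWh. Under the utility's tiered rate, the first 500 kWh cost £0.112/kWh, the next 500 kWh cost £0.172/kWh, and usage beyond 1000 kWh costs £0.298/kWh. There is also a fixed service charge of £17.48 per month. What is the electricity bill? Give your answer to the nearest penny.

First 500 kWh × £0.112 = £56.00
Next 500 kWh × £0.172 = £86.00
Remaining 1534 kWh × £0.298 = £457.13
Energy charge = £599.13; + service £17.48 = £616.61

£616.61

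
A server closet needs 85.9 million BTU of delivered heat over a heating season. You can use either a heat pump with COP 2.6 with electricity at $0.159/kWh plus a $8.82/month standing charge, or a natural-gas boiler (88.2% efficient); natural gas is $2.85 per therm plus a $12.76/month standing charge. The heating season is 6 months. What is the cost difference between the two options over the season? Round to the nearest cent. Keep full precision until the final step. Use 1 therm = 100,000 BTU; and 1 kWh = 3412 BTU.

$1259.72

Heat load = 85.9 × 10⁶ BTU = 85,900,000 BTU
Gas: input = 85,900,000 / 0.882 = 97,392,290 BTU = 973.9 therm → 973.9 × $2.85 = $2,775.68; + 6 × $12.76 standing = $2,852.24
Heat pump: 85,900,000 BTU / 3412 = 25,180 kWh heat; / 2.6 = 9,683 kWh in → × $0.159 = $1,539.60; + 6 × $8.82 standing = $1,592.52
Difference = |$2,852.24 − $1,592.52| = $1,259.72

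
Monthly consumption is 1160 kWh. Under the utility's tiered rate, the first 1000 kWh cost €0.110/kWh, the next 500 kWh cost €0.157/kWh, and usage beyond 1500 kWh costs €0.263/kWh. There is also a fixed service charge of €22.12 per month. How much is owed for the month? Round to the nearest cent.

First 1000 kWh × €0.110 = €110.00
Next 160 kWh × €0.157 = €25.12
Remaining tier: 0 kWh (not reached)
Energy charge = €135.12; + service €22.12 = €157.24

€157.24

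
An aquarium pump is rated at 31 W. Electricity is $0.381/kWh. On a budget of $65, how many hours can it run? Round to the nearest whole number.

5503 h

Energy budget = $65 / $0.381 per kWh = 170.6 kWh = 170,604 Wh
Runtime = 170,604 Wh / 31 W = 5,503 h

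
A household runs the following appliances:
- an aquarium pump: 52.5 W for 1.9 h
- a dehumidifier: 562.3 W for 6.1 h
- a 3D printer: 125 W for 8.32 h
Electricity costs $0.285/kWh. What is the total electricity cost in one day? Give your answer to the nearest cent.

aquarium pump: 52.5 W × 1.9 h = 100 Wh = 0.09975 kWh
dehumidifier: 562.3 W × 6.1 h = 3,430 Wh = 3.43 kWh
3D printer: 125 W × 8.32 h = 1,040 Wh = 1.04 kWh
Total energy = 0.09975 + 3.43 + 1.04 = 4.57 kWh
Cost = 4.57 kWh × $0.285 = $1.30

$1.30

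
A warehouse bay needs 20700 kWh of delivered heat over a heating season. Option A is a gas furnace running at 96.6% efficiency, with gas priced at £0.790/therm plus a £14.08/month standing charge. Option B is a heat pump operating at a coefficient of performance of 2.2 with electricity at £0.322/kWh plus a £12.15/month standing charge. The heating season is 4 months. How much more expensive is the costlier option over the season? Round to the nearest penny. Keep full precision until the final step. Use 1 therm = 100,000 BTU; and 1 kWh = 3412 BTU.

£2444.40

Heat load = 20700 kWh × 3412 = 70,628,400 BTU
Gas: input = 70,628,400 / 0.966 = 73,114,286 BTU = 731.1 therm → 731.1 × £0.790 = £577.60; + 4 × £14.08 standing = £633.92
Heat pump: 70,628,400 BTU / 3412 = 20,700 kWh heat; / 2.2 = 9,409 kWh in → × £0.322 = £3,029.73; + 4 × £12.15 standing = £3,078.33
Difference = |£633.92 − £3,078.33| = £2,444.40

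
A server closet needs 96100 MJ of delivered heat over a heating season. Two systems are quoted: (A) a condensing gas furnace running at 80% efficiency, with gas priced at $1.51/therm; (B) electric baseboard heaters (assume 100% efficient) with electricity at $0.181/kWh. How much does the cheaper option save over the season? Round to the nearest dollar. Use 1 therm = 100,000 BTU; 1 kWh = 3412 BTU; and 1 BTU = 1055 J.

$3113

Heat load = 96100 MJ = 96,100,000,000 J / 1055 = 91,090,047 BTU
Gas: input = 91,090,047 / 0.800 = 113,862,559 BTU = 1,139 therm → 1,139 × $1.51 = $1,719.32
Electric: 91,090,047 BTU / 3412 = 26,700 kWh → × $0.181 = $4,832.15
Difference = |$1,719.32 − $4,832.15| = $3,112.83 ≈ $3113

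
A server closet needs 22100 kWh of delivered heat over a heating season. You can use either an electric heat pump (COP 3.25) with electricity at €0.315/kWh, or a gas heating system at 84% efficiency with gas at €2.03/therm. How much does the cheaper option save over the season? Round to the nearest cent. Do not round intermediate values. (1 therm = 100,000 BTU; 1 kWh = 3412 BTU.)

Heat load = 22100 kWh × 3412 = 75,405,200 BTU
Gas: input = 75,405,200 / 0.84 = 89,768,095 BTU = 897.7 therm → 897.7 × €2.03 = €1,822.29
Heat pump: 75,405,200 BTU / 3412 = 22,100 kWh heat; / 3.25 = 6,800 kWh in → × €0.315 = €2,142.00
Difference = |€1,822.29 − €2,142.00| = €319.71

€319.71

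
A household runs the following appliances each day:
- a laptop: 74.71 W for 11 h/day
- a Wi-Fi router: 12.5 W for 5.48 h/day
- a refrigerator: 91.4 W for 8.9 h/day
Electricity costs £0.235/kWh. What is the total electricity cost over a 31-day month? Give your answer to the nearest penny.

laptop: 74.71 W × 11 h × 31 d = 25,476 Wh = 25.48 kWh
Wi-Fi router: 12.5 W × 5.48 h × 31 d = 2,124 Wh = 2.123 kWh
refrigerator: 91.4 W × 8.9 h × 31 d = 25,217 Wh = 25.22 kWh
Total energy = 25.48 + 2.123 + 25.22 = 52.82 kWh
Cost = 52.82 kWh × £0.235 = £12.41

£12.41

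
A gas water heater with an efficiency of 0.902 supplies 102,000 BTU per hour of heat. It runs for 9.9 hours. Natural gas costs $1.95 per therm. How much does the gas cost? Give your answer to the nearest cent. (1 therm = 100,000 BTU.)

$21.83

Heat delivered = 102,000 BTU/h × 9.9 h = 1,009,800 BTU
Gas input = 1,009,800 / 0.902 = 1,119,512 BTU
= 1,119,512 / 100,000 = 11.2 therm
Cost = 11.2 × $1.95/therm = $21.83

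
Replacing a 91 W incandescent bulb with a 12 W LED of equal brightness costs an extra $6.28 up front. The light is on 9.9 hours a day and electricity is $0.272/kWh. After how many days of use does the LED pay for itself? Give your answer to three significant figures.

29.5 days

Power saved = 91 − 12 = 79 W
Daily energy saved = 79 W × 9.9 h = 782.1 Wh = 0.7821 kWh
Daily savings = 0.7821 × $0.272 = $0.2127
Payback = $6.28 / $0.2127 per day = 29.52 days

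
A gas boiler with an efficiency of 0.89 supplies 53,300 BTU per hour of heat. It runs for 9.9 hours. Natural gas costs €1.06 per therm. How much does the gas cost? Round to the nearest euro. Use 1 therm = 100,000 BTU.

€6

Heat delivered = 53,300 BTU/h × 9.9 h = 527,670 BTU
Gas input = 527,670 / 0.89 = 592,888 BTU
= 592,888 / 100,000 = 5.929 therm
Cost = 5.929 × €1.06/therm = €6.28 ≈ €6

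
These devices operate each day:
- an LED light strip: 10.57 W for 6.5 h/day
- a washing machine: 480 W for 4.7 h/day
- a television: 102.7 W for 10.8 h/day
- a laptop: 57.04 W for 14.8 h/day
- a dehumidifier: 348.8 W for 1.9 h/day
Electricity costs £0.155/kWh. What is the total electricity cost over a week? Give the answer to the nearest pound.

LED light strip: 10.57 W × 6.5 h × 7 d = 481 Wh = 0.4809 kWh
washing machine: 480 W × 4.7 h × 7 d = 15,792 Wh = 15.79 kWh
television: 102.7 W × 10.8 h × 7 d = 7,764 Wh = 7.764 kWh
laptop: 57.04 W × 14.8 h × 7 d = 5,909 Wh = 5.909 kWh
dehumidifier: 348.8 W × 1.9 h × 7 d = 4,639 Wh = 4.639 kWh
Total energy = 0.4809 + 15.79 + 7.764 + 5.909 + 4.639 = 34.59 kWh
Cost = 34.59 kWh × £0.155 = £5.36 ≈ £5

£5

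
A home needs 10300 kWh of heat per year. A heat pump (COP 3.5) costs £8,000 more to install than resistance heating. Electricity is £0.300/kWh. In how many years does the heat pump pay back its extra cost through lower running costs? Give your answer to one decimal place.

3.6 years

Resistance: 10300 kWh × £0.300 = £3,090.00/yr
Heat pump: 10300 / 3.5 = 2943 kWh in → × £0.300 = £882.86/yr
Annual savings = £2,207.14
Payback = £8,000 / £2,207.14 = 3.62 years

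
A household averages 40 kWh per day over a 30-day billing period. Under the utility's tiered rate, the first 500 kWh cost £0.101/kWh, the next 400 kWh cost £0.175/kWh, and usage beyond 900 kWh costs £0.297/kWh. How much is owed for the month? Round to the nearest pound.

£210

Usage = 40 kWh/day × 30 days = 1200 kWh
First 500 kWh × £0.101 = £50.50
Next 400 kWh × £0.175 = £70.00
Remaining 300 kWh × £0.297 = £89.10
Total = £209.60 ≈ £210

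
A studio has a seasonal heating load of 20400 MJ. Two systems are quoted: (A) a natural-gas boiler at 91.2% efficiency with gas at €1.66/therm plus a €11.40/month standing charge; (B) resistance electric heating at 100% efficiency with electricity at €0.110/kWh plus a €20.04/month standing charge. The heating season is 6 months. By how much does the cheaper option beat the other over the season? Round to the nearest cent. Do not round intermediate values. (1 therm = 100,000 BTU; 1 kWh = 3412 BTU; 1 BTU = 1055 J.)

€323.27

Heat load = 20400 MJ = 20,400,000,000 J / 1055 = 19,336,493 BTU
Gas: input = 19,336,493 / 0.912 = 21,202,295 BTU = 212 therm → 212 × €1.66 = €351.96; + 6 × €11.40 standing = €420.36
Electric: 19,336,493 BTU / 3412 = 5,667 kWh → × €0.110 = €623.39; + 6 × €20.04 standing = €743.63
Difference = |€420.36 − €743.63| = €323.27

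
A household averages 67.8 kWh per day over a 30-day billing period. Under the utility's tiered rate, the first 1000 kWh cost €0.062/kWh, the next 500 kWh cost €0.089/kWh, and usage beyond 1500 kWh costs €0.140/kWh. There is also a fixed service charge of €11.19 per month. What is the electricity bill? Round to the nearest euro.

Usage = 67.8 kWh/day × 30 days = 2034 kWh
First 1000 kWh × €0.062 = €62.00
Next 500 kWh × €0.089 = €44.50
Remaining 534 kWh × €0.140 = €74.76
Energy charge = €181.26; + service €11.19 = €192.45 ≈ €192

€192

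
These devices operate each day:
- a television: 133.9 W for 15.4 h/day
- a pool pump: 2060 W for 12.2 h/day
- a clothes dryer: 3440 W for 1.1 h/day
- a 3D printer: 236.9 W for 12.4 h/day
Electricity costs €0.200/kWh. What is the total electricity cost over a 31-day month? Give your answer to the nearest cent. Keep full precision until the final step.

€210.28

television: 133.9 W × 15.4 h × 31 d = 63,924 Wh = 63.92 kWh
pool pump: 2060 W × 12.2 h × 31 d = 779,092 Wh = 779.1 kWh
clothes dryer: 3440 W × 1.1 h × 31 d = 117,304 Wh = 117.3 kWh
3D printer: 236.9 W × 12.4 h × 31 d = 91,064 Wh = 91.06 kWh
Total energy = 63.92 + 779.1 + 117.3 + 91.06 = 1,051 kWh
Cost = 1,051 kWh × €0.200 = €210.28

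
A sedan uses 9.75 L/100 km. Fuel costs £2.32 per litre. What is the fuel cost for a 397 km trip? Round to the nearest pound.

Fuel = 9.75 L/100 km × 397 km / 100 = 38.71 L
Cost = 38.71 L × £2.32/L = £89.80 ≈ £90

£90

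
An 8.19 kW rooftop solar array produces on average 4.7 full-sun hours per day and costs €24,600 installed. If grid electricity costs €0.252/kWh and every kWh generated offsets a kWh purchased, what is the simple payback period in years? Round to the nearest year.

7 years

Daily generation = 8.19 kW × 4.7 h = 38.49 kWh
Annual generation = 38.49 × 365 = 14050 kWh
Annual savings = 14050 × €0.252 = €3,540.59
Payback = €24,600 / €3,540.59 = 6.95 years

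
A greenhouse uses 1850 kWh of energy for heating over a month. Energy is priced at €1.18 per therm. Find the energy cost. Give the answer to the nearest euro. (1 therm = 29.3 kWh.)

1850 kWh × (0.03413 therm/kWh) = 63.14 therm
Cost = 63.14 therm × €1.18/therm = €74.51 ≈ €75

€75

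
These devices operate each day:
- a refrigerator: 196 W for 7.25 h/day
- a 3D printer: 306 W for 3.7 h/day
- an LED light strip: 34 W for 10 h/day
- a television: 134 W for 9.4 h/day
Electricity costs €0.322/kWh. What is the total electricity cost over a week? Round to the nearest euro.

refrigerator: 196 W × 7.25 h × 7 d = 9,947 Wh = 9.947 kWh
3D printer: 306 W × 3.7 h × 7 d = 7,925 Wh = 7.925 kWh
LED light strip: 34 W × 10 h × 7 d = 2,380 Wh = 2.38 kWh
television: 134 W × 9.4 h × 7 d = 8,817 Wh = 8.817 kWh
Total energy = 9.947 + 7.925 + 2.38 + 8.817 = 29.07 kWh
Cost = 29.07 kWh × €0.322 = €9.36 ≈ €9

€9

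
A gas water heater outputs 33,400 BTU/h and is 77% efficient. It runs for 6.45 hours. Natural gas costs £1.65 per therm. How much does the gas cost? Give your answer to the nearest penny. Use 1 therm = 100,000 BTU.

Heat delivered = 33,400 BTU/h × 6.45 h = 215,430 BTU
Gas input = 215,430 / 0.77 = 279,779 BTU
= 279,779 / 100,000 = 2.798 therm
Cost = 2.798 × £1.65/therm = £4.62

£4.62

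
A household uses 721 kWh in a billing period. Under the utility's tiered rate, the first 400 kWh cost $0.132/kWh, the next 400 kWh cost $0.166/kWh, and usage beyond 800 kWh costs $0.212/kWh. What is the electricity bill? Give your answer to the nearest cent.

$106.09

First 400 kWh × $0.132 = $52.80
Next 321 kWh × $0.166 = $53.29
Remaining tier: 0 kWh (not reached)
Total = $106.09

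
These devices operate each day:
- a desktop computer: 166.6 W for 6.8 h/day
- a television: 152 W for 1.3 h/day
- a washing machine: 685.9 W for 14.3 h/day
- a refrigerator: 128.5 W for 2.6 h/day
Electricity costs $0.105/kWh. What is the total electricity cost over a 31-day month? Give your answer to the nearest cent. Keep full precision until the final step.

$37.34

desktop computer: 166.6 W × 6.8 h × 31 d = 35,119 Wh = 35.12 kWh
television: 152 W × 1.3 h × 31 d = 6,126 Wh = 6.126 kWh
washing machine: 685.9 W × 14.3 h × 31 d = 304,059 Wh = 304.1 kWh
refrigerator: 128.5 W × 2.6 h × 31 d = 10,357 Wh = 10.36 kWh
Total energy = 35.12 + 6.126 + 304.1 + 10.36 = 355.7 kWh
Cost = 355.7 kWh × $0.105 = $37.34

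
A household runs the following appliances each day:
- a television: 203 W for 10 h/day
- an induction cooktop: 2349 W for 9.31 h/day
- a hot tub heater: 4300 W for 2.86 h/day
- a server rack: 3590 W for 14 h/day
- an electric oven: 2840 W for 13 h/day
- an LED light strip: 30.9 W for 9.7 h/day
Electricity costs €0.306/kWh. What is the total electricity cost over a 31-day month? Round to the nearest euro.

€1173

television: 203 W × 10 h × 31 d = 62,930 Wh = 62.93 kWh
induction cooktop: 2349 W × 9.31 h × 31 d = 677,945 Wh = 677.9 kWh
hot tub heater: 4300 W × 2.86 h × 31 d = 381,238 Wh = 381.2 kWh
server rack: 3590 W × 14 h × 31 d = 1,558,060 Wh = 1,558 kWh
electric oven: 2840 W × 13 h × 31 d = 1,144,520 Wh = 1,145 kWh
LED light strip: 30.9 W × 9.7 h × 31 d = 9,292 Wh = 9.292 kWh
Total energy = 62.93 + 677.9 + 381.2 + 1,558 + 1,145 + 9.292 = 3,834 kWh
Cost = 3,834 kWh × €0.306 = €1,173.20 ≈ €1173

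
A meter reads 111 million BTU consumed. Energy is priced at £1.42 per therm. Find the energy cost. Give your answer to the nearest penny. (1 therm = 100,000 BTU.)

111 million BTU × (10 therm/million BTU) = 1,110 therm
Cost = 1,110 therm × £1.42/therm = £1,576.20

£1576.20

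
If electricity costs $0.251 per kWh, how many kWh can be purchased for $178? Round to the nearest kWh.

$178 / $0.251 per kWh = 709.2 kWh

709 kWh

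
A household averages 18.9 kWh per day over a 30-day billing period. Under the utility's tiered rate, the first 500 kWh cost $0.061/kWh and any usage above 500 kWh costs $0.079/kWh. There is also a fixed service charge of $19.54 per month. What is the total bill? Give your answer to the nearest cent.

$55.33

Usage = 18.9 kWh/day × 30 days = 567 kWh
First 500 kWh × $0.061 = $30.50
Remaining 67 kWh × $0.079 = $5.29
Energy charge = $35.79; + service $19.54 = $55.33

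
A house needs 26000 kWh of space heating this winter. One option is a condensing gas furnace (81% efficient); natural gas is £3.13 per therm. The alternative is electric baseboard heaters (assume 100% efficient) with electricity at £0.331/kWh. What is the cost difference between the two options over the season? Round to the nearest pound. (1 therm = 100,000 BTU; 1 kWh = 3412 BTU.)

£5178

Heat load = 26000 kWh × 3412 = 88,712,000 BTU
Gas: input = 88,712,000 / 0.81 = 109,520,988 BTU = 1,095 therm → 1,095 × £3.13 = £3,428.01
Electric: 88,712,000 BTU / 3412 = 26,000 kWh → × £0.331 = £8,606.00
Difference = |£3,428.01 − £8,606.00| = £5,177.99 ≈ £5178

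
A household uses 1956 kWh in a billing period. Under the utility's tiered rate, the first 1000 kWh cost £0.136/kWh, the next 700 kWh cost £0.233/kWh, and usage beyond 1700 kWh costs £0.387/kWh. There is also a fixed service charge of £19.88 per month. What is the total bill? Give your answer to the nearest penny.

£418.05

First 1000 kWh × £0.136 = £136.00
Next 700 kWh × £0.233 = £163.10
Remaining 256 kWh × £0.387 = £99.07
Energy charge = £398.17; + service £19.88 = £418.05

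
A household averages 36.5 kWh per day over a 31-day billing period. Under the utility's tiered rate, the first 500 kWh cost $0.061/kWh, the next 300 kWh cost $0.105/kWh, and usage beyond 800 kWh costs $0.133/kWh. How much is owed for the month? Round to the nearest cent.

$106.09

Usage = 36.5 kWh/day × 31 days = 1131.5 kWh
First 500 kWh × $0.061 = $30.50
Next 300 kWh × $0.105 = $31.50
Remaining 331.5 kWh × $0.133 = $44.09
Total = $106.09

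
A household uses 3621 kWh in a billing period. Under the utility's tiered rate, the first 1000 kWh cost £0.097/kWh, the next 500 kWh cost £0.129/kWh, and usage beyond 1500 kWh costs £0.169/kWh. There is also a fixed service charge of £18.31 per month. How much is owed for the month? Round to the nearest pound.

First 1000 kWh × £0.097 = £97.00
Next 500 kWh × £0.129 = £64.50
Remaining 2121 kWh × £0.169 = £358.45
Energy charge = £519.95; + service £18.31 = £538.26 ≈ £538

£538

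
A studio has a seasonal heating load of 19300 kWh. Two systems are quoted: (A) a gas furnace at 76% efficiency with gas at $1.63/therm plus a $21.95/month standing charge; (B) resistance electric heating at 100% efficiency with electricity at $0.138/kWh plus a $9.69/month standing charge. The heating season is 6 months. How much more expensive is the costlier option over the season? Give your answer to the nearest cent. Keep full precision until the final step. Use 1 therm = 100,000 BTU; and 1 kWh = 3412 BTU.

$1177.50

Heat load = 19300 kWh × 3412 = 65,851,600 BTU
Gas: input = 65,851,600 / 0.76 = 86,646,842 BTU = 866.5 therm → 866.5 × $1.63 = $1,412.34; + 6 × $21.95 standing = $1,544.04
Electric: 65,851,600 BTU / 3412 = 19,300 kWh → × $0.138 = $2,663.40; + 6 × $9.69 standing = $2,721.54
Difference = |$1,544.04 − $2,721.54| = $1,177.50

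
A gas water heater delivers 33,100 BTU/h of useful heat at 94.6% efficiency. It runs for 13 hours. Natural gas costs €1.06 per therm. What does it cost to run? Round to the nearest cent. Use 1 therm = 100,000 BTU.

€4.82

Heat delivered = 33,100 BTU/h × 13 h = 430,300 BTU
Gas input = 430,300 / 0.946 = 454,863 BTU
= 454,863 / 100,000 = 4.549 therm
Cost = 4.549 × €1.06/therm = €4.82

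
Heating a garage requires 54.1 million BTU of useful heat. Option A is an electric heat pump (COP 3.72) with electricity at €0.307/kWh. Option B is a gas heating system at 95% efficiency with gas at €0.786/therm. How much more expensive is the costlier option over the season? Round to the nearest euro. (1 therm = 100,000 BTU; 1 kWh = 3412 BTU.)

€861

Heat load = 54.1 × 10⁶ BTU = 54,100,000 BTU
Gas: input = 54,100,000 / 0.95 = 56,947,368 BTU = 569.5 therm → 569.5 × €0.786 = €447.61
Heat pump: 54,100,000 BTU / 3412 = 15,860 kWh heat; / 3.72 = 4,262 kWh in → × €0.307 = €1,308.53
Difference = |€447.61 − €1,308.53| = €860.92 ≈ €861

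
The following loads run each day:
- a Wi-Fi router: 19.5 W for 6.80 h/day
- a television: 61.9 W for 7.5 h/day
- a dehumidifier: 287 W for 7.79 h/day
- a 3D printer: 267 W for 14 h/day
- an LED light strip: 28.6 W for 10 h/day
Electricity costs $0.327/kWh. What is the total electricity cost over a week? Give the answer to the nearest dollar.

$16

Wi-Fi router: 19.5 W × 6.80 h × 7 d = 928 Wh = 0.9282 kWh
television: 61.9 W × 7.5 h × 7 d = 3,250 Wh = 3.25 kWh
dehumidifier: 287 W × 7.79 h × 7 d = 15,650 Wh = 15.65 kWh
3D printer: 267 W × 14 h × 7 d = 26,166 Wh = 26.17 kWh
LED light strip: 28.6 W × 10 h × 7 d = 2,002 Wh = 2.002 kWh
Total energy = 0.9282 + 3.25 + 15.65 + 26.17 + 2.002 = 48 kWh
Cost = 48 kWh × $0.327 = $15.69 ≈ $16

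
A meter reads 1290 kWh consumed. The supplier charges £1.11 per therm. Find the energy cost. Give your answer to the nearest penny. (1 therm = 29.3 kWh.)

1290 kWh × (0.03413 therm/kWh) = 44.03 therm
Cost = 44.03 therm × £1.11/therm = £48.87

£48.87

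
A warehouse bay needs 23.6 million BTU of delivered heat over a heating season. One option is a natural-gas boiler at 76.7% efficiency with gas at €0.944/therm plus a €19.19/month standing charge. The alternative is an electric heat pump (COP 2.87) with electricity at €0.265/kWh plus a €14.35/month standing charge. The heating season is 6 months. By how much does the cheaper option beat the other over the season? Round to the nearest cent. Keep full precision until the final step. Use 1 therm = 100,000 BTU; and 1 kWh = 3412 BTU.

Heat load = 23.6 × 10⁶ BTU = 23,600,000 BTU
Gas: input = 23,600,000 / 0.767 = 30,769,231 BTU = 307.7 therm → 307.7 × €0.944 = €290.46; + 6 × €19.19 standing = €405.60
Heat pump: 23,600,000 BTU / 3412 = 6,917 kWh heat; / 2.87 = 2,410 kWh in → × €0.265 = €638.66; + 6 × €14.35 standing = €724.76
Difference = |€405.60 − €724.76| = €319.15

€319.15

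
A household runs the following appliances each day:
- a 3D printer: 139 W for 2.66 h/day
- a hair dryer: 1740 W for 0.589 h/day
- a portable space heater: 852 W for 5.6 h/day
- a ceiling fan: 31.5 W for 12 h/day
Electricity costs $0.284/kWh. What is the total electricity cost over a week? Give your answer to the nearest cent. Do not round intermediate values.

$13.01

3D printer: 139 W × 2.66 h × 7 d = 2,588 Wh = 2.588 kWh
hair dryer: 1740 W × 0.589 h × 7 d = 7,174 Wh = 7.174 kWh
portable space heater: 852 W × 5.6 h × 7 d = 33,398 Wh = 33.4 kWh
ceiling fan: 31.5 W × 12 h × 7 d = 2,646 Wh = 2.646 kWh
Total energy = 2.588 + 7.174 + 33.4 + 2.646 = 45.81 kWh
Cost = 45.81 kWh × $0.284 = $13.01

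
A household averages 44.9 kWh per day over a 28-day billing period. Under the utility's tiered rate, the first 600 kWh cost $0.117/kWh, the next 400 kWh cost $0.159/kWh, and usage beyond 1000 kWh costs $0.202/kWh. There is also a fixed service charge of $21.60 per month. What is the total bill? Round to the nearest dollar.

$207

Usage = 44.9 kWh/day × 28 days = 1257.2 kWh
First 600 kWh × $0.117 = $70.20
Next 400 kWh × $0.159 = $63.60
Remaining 257.2 kWh × $0.202 = $51.95
Energy charge = $185.75; + service $21.60 = $207.35 ≈ $207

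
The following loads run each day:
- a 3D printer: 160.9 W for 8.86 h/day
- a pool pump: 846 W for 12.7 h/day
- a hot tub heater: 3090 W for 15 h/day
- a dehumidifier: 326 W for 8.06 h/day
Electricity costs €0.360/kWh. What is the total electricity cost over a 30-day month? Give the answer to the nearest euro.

€660

3D printer: 160.9 W × 8.86 h × 30 d = 42,767 Wh = 42.77 kWh
pool pump: 846 W × 12.7 h × 30 d = 322,326 Wh = 322.3 kWh
hot tub heater: 3090 W × 15 h × 30 d = 1,390,500 Wh = 1,390 kWh
dehumidifier: 326 W × 8.06 h × 30 d = 78,827 Wh = 78.83 kWh
Total energy = 42.77 + 322.3 + 1,390 + 78.83 = 1,834 kWh
Cost = 1,834 kWh × €0.360 = €660.39 ≈ €660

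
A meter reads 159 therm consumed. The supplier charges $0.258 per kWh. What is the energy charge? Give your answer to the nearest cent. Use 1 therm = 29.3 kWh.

159 therm × (29.3 kWh/therm) = 4,659 kWh
Cost = 4,659 kWh × $0.258/kWh = $1,201.94

$1201.94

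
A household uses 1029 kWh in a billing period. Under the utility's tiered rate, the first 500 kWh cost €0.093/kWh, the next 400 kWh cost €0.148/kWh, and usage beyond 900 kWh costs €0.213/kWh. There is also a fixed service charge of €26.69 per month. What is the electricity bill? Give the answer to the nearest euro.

First 500 kWh × €0.093 = €46.50
Next 400 kWh × €0.148 = €59.20
Remaining 129 kWh × €0.213 = €27.48
Energy charge = €133.18; + service €26.69 = €159.87 ≈ €160

€160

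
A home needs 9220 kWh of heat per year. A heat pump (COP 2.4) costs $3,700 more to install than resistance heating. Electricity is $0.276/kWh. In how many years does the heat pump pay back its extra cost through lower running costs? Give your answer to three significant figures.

Resistance: 9220 kWh × $0.276 = $2,544.72/yr
Heat pump: 9220 / 2.4 = 3842 kWh in → × $0.276 = $1,060.30/yr
Annual savings = $1,484.42
Payback = $3,700 / $1,484.42 = 2.49 years

2.49 years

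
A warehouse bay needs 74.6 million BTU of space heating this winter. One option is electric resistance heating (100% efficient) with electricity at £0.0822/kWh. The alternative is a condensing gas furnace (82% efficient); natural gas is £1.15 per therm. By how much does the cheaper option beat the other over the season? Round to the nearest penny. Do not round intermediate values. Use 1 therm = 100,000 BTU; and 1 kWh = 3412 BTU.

Heat load = 74.6 × 10⁶ BTU = 74,600,000 BTU
Gas: input = 74,600,000 / 0.82 = 90,975,610 BTU = 909.8 therm → 909.8 × £1.15 = £1,046.22
Electric: 74,600,000 BTU / 3412 = 21,860 kWh → × £0.0822 = £1,797.22
Difference = |£1,046.22 − £1,797.22| = £751.00

£751.00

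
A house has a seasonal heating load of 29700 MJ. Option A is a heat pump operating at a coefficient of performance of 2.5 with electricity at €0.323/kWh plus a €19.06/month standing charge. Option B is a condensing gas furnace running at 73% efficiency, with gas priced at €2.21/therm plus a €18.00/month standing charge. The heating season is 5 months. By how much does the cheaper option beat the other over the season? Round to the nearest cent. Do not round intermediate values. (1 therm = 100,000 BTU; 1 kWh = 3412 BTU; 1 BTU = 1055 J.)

€219.04

Heat load = 29700 MJ = 29,700,000,000 J / 1055 = 28,151,659 BTU
Gas: input = 28,151,659 / 0.730 = 38,563,916 BTU = 385.6 therm → 385.6 × €2.21 = €852.26; + 5 × €18.00 standing = €942.26
Heat pump: 28,151,659 BTU / 3412 = 8,251 kWh heat; / 2.5 = 3,300 kWh in → × €0.323 = €1,066.00; + 5 × €19.06 standing = €1,161.30
Difference = |€942.26 − €1,161.30| = €219.04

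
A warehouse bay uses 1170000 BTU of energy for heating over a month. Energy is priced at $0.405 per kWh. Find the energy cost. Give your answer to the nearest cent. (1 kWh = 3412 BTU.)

$138.88

1170000 BTU × (0.00029308 kWh/BTU) = 342.9 kWh
Cost = 342.9 kWh × $0.405/kWh = $138.88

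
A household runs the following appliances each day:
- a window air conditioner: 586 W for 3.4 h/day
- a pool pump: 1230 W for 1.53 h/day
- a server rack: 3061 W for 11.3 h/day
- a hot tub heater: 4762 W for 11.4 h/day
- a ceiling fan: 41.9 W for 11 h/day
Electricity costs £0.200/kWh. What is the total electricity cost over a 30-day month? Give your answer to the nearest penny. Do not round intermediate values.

window air conditioner: 586 W × 3.4 h × 30 d = 59,772 Wh = 59.77 kWh
pool pump: 1230 W × 1.53 h × 30 d = 56,457 Wh = 56.46 kWh
server rack: 3061 W × 11.3 h × 30 d = 1,037,679 Wh = 1,038 kWh
hot tub heater: 4762 W × 11.4 h × 30 d = 1,628,604 Wh = 1,629 kWh
ceiling fan: 41.9 W × 11 h × 30 d = 13,827 Wh = 13.83 kWh
Total energy = 59.77 + 56.46 + 1,038 + 1,629 + 13.83 = 2,796 kWh
Cost = 2,796 kWh × £0.200 = £559.27

£559.27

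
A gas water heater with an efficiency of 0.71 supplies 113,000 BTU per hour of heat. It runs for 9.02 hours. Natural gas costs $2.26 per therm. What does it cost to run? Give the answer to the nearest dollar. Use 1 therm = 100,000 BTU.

$32

Heat delivered = 113,000 BTU/h × 9.02 h = 1,019,260 BTU
Gas input = 1,019,260 / 0.71 = 1,435,577 BTU
= 1,435,577 / 100,000 = 14.36 therm
Cost = 14.36 × $2.26/therm = $32.44 ≈ $32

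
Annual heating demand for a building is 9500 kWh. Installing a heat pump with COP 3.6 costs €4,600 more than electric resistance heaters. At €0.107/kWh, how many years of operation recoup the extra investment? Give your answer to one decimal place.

6.3 years

Resistance: 9500 kWh × €0.107 = €1,016.50/yr
Heat pump: 9500 / 3.6 = 2639 kWh in → × €0.107 = €282.36/yr
Annual savings = €734.14
Payback = €4,600 / €734.14 = 6.27 years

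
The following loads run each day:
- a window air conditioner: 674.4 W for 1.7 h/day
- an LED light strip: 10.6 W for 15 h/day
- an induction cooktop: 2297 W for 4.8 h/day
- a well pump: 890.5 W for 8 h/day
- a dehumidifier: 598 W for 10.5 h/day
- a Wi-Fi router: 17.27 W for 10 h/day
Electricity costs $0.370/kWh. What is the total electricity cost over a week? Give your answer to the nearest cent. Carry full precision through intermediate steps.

window air conditioner: 674.4 W × 1.7 h × 7 d = 8,025 Wh = 8.025 kWh
LED light strip: 10.6 W × 15 h × 7 d = 1,113 Wh = 1.113 kWh
induction cooktop: 2297 W × 4.8 h × 7 d = 77,179 Wh = 77.18 kWh
well pump: 890.5 W × 8 h × 7 d = 49,868 Wh = 49.87 kWh
dehumidifier: 598 W × 10.5 h × 7 d = 43,953 Wh = 43.95 kWh
Wi-Fi router: 17.27 W × 10 h × 7 d = 1,209 Wh = 1.209 kWh
Total energy = 8.025 + 1.113 + 77.18 + 49.87 + 43.95 + 1.209 = 181.3 kWh
Cost = 181.3 kWh × $0.370 = $67.10

$67.10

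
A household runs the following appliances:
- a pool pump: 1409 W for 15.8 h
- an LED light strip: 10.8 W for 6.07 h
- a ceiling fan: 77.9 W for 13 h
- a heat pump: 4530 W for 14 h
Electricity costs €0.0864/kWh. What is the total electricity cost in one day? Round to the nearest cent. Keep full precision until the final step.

€7.50

pool pump: 1409 W × 15.8 h = 22,262 Wh = 22.26 kWh
LED light strip: 10.8 W × 6.07 h = 66 Wh = 0.06556 kWh
ceiling fan: 77.9 W × 13 h = 1,013 Wh = 1.013 kWh
heat pump: 4530 W × 14 h = 63,420 Wh = 63.42 kWh
Total energy = 22.26 + 0.06556 + 1.013 + 63.42 = 86.76 kWh
Cost = 86.76 kWh × €0.0864 = €7.50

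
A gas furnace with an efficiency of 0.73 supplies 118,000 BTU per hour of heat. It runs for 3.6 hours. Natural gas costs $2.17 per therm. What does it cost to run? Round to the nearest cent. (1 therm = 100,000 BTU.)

Heat delivered = 118,000 BTU/h × 3.6 h = 424,800 BTU
Gas input = 424,800 / 0.73 = 581,918 BTU
= 581,918 / 100,000 = 5.819 therm
Cost = 5.819 × $2.17/therm = $12.63

$12.63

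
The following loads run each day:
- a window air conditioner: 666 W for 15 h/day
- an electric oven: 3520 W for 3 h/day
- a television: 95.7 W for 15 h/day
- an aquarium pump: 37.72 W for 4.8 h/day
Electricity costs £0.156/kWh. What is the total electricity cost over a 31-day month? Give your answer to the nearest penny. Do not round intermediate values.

window air conditioner: 666 W × 15 h × 31 d = 309,690 Wh = 309.7 kWh
electric oven: 3520 W × 3 h × 31 d = 327,360 Wh = 327.4 kWh
television: 95.7 W × 15 h × 31 d = 44,500 Wh = 44.5 kWh
aquarium pump: 37.72 W × 4.8 h × 31 d = 5,613 Wh = 5.613 kWh
Total energy = 309.7 + 327.4 + 44.5 + 5.613 = 687.2 kWh
Cost = 687.2 kWh × £0.156 = £107.20

£107.20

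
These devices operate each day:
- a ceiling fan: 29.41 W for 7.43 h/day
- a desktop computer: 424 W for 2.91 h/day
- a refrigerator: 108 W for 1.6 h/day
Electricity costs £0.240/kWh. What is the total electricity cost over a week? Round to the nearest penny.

£2.73

ceiling fan: 29.41 W × 7.43 h × 7 d = 1,530 Wh = 1.53 kWh
desktop computer: 424 W × 2.91 h × 7 d = 8,637 Wh = 8.637 kWh
refrigerator: 108 W × 1.6 h × 7 d = 1,210 Wh = 1.21 kWh
Total energy = 1.53 + 8.637 + 1.21 = 11.38 kWh
Cost = 11.38 kWh × £0.240 = £2.73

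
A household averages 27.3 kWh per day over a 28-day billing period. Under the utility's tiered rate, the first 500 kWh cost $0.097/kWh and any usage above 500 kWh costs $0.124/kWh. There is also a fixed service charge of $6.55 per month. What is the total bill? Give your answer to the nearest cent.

$87.84

Usage = 27.3 kWh/day × 28 days = 764.4 kWh
First 500 kWh × $0.097 = $48.50
Remaining 264.4 kWh × $0.124 = $32.79
Energy charge = $81.29; + service $6.55 = $87.84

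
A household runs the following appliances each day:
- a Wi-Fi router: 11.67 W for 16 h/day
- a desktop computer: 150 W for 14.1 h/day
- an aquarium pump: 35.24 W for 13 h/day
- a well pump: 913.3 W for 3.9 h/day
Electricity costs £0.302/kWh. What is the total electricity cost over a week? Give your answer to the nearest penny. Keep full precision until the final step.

Wi-Fi router: 11.67 W × 16 h × 7 d = 1,307 Wh = 1.307 kWh
desktop computer: 150 W × 14.1 h × 7 d = 14,805 Wh = 14.8 kWh
aquarium pump: 35.24 W × 13 h × 7 d = 3,207 Wh = 3.207 kWh
well pump: 913.3 W × 3.9 h × 7 d = 24,933 Wh = 24.93 kWh
Total energy = 1.307 + 14.8 + 3.207 + 24.93 = 44.25 kWh
Cost = 44.25 kWh × £0.302 = £13.36

£13.36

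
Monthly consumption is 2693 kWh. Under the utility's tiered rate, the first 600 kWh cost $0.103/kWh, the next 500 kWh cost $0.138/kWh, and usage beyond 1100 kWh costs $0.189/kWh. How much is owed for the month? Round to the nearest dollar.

First 600 kWh × $0.103 = $61.80
Next 500 kWh × $0.138 = $69.00
Remaining 1593 kWh × $0.189 = $301.08
Total = $431.88 ≈ $432

$432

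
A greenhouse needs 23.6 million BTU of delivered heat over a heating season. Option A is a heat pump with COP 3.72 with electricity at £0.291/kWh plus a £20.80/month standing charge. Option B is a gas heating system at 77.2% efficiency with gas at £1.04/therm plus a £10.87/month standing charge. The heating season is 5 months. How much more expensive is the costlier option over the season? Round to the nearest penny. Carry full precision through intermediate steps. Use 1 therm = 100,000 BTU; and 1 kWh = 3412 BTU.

£272.79

Heat load = 23.6 × 10⁶ BTU = 23,600,000 BTU
Gas: input = 23,600,000 / 0.772 = 30,569,948 BTU = 305.7 therm → 305.7 × £1.04 = £317.93; + 5 × £10.87 standing = £372.28
Heat pump: 23,600,000 BTU / 3412 = 6,917 kWh heat; / 3.72 = 1,859 kWh in → × £0.291 = £541.07; + 5 × £20.80 standing = £645.07
Difference = |£372.28 − £645.07| = £272.79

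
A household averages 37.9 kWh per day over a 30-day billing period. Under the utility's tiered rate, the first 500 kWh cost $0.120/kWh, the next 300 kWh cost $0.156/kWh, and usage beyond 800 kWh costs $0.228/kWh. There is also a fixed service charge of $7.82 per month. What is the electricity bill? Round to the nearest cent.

$191.46

Usage = 37.9 kWh/day × 30 days = 1137 kWh
First 500 kWh × $0.120 = $60.00
Next 300 kWh × $0.156 = $46.80
Remaining 337 kWh × $0.228 = $76.84
Energy charge = $183.64; + service $7.82 = $191.46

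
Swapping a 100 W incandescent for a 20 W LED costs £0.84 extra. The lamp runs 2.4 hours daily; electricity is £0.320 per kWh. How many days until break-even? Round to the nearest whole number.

14 days

Power saved = 100 − 20 = 80 W
Daily energy saved = 80 W × 2.4 h = 192 Wh = 0.192 kWh
Daily savings = 0.192 × £0.320 = £0.0614
Payback = £0.84 / £0.0614 per day = 13.67 days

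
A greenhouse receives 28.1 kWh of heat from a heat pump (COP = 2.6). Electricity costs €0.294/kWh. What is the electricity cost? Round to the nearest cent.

Electrical input = 28.1 kWh / 2.6 = 10.81 kWh
Cost = 10.81 × €0.294/kWh = €3.18

€3.18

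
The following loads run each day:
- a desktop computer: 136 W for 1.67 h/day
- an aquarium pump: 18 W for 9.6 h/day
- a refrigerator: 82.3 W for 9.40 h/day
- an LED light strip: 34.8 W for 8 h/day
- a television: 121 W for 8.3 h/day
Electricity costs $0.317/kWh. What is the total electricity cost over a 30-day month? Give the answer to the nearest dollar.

$23

desktop computer: 136 W × 1.67 h × 30 d = 6,814 Wh = 6.814 kWh
aquarium pump: 18 W × 9.6 h × 30 d = 5,184 Wh = 5.184 kWh
refrigerator: 82.3 W × 9.40 h × 30 d = 23,209 Wh = 23.21 kWh
LED light strip: 34.8 W × 8 h × 30 d = 8,352 Wh = 8.352 kWh
television: 121 W × 8.3 h × 30 d = 30,129 Wh = 30.13 kWh
Total energy = 6.814 + 5.184 + 23.21 + 8.352 + 30.13 = 73.69 kWh
Cost = 73.69 kWh × $0.317 = $23.36 ≈ $23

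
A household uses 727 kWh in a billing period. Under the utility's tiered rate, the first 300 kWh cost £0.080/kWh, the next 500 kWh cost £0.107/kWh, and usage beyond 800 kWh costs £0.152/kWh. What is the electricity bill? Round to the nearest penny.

£69.69

First 300 kWh × £0.080 = £24.00
Next 427 kWh × £0.107 = £45.69
Remaining tier: 0 kWh (not reached)
Total = £69.69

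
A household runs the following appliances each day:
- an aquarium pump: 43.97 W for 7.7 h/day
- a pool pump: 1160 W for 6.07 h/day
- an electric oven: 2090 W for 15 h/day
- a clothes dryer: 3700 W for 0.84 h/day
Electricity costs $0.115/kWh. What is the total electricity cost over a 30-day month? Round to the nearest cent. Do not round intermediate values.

$144.34

aquarium pump: 43.97 W × 7.7 h × 30 d = 10,157 Wh = 10.16 kWh
pool pump: 1160 W × 6.07 h × 30 d = 211,236 Wh = 211.2 kWh
electric oven: 2090 W × 15 h × 30 d = 940,500 Wh = 940.5 kWh
clothes dryer: 3700 W × 0.84 h × 30 d = 93,240 Wh = 93.24 kWh
Total energy = 10.16 + 211.2 + 940.5 + 93.24 = 1,255 kWh
Cost = 1,255 kWh × $0.115 = $144.34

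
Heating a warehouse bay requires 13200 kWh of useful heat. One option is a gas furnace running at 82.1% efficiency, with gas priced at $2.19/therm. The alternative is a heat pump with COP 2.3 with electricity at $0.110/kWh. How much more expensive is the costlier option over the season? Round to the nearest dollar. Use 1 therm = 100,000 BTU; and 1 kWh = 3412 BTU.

Heat load = 13200 kWh × 3412 = 45,038,400 BTU
Gas: input = 45,038,400 / 0.821 = 54,857,978 BTU = 548.6 therm → 548.6 × $2.19 = $1,201.39
Heat pump: 45,038,400 BTU / 3412 = 13,200 kWh heat; / 2.3 = 5,739 kWh in → × $0.110 = $631.30
Difference = |$1,201.39 − $631.30| = $570.09 ≈ $570

$570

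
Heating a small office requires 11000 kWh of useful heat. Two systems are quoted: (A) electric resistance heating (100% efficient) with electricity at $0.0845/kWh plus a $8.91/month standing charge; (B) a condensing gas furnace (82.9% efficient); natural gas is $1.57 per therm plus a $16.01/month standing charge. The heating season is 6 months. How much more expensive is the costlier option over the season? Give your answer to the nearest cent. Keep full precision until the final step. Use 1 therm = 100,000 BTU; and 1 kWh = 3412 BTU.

$176.10

Heat load = 11000 kWh × 3412 = 37,532,000 BTU
Gas: input = 37,532,000 / 0.829 = 45,273,824 BTU = 452.7 therm → 452.7 × $1.57 = $710.80; + 6 × $16.01 standing = $806.86
Electric: 37,532,000 BTU / 3412 = 11,000 kWh → × $0.0845 = $929.50; + 6 × $8.91 standing = $982.96
Difference = |$806.86 − $982.96| = $176.10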